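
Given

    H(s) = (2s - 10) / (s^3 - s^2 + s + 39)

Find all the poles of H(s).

s = -3, 2 + 3j, 2 - 3j

The poles are the roots of the denominator s^3 - s^2 + s + 39 = 0.
Trying s = -3: the polynomial evaluates to 0, so (s + 3) is a factor.
Dividing out leaves s^2 - 4s + 13 = 0.
The quadratic formula then gives s = 2 ± 3j.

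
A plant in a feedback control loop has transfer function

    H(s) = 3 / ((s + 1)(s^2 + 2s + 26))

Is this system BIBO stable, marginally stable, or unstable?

stable

The poles can be read from the denominator factors: s = -1, -1 ± 5j.
Since all poles lie strictly in the left half-plane, the system is stable.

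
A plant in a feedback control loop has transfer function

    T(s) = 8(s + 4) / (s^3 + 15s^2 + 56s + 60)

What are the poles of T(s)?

s = -2, -10, -3

The poles are the roots of the denominator s^3 + 15s^2 + 56s + 60 = 0.
Trying s = -2: the polynomial evaluates to 0, so (s + 2) is a factor.
Dividing out leaves s^2 + 13s + 30 = 0.
Factoring the quadratic: (s + 10)(s + 3) = 0.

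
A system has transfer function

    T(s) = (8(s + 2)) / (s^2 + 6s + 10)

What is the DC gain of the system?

Set s = 0: T(0) = (16) / (10) = 8/5.

T(0) = 8/5 ≈ 1.600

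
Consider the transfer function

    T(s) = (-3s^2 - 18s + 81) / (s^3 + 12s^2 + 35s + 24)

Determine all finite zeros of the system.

Set the numerator to zero: -3s^2 - 18s + 81 = 0, i.e. -3·(s^2 + 6s - 27) = 0.
Factoring: (s + 9)(s - 3) = 0.

s = -9, 3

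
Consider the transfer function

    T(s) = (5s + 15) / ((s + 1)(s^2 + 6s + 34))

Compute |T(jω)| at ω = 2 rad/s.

Substitute s = j2: numerator = 15 + j10, denominator = 6 + j72.
|T(j2)| = |15 + j10| / |6 + j72| = 18.028 / 72.250 ≈ 0.2495.

|T(j2)| ≈ 0.2495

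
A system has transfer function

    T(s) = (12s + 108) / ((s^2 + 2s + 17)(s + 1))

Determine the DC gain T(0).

Set s = 0: T(0) = (108) / (17) = 108/17.

T(0) = 108/17 ≈ 6.353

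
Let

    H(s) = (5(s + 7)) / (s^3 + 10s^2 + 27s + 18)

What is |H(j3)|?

|H(j3)| ≈ 0.4231

Substitute s = j3: numerator = 35 + j15, denominator = -72 + j54.
|H(j3)| = |35 + j15| / |-72 + j54| = 38.079 / 90 ≈ 0.4231.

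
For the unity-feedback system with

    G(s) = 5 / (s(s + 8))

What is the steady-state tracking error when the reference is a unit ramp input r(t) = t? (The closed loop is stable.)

G(s) has one pole at the origin.
This is a Type 1 system. Kv = lim_{s→0} s·G(s) = 5/8.
e_ss = 1/Kv = 1/(5/8) = 8/5 ≈ 1.600.

e_ss = 1.600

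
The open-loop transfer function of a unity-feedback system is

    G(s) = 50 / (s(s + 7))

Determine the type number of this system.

Type 1

The denominator has 1 factor of s at the origin (free integrator), so this is a Type 1 system.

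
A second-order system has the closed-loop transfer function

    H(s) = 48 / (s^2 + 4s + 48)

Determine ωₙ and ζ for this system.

ωₙ ≈ 6.928 rad/s, ζ ≈ 0.2887

Compare the denominator to the standard form s^2 + 2ζωₙs + ωₙ².
ωₙ² = 48, so ωₙ = √48 ≈ 6.928 rad/s.
2ζωₙ = 4, so ζ = 4/(2·√48) ≈ 0.2887.
With ζ = 0.2887 the response is underdamped.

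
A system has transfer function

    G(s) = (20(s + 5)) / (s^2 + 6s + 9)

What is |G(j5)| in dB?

Substitute s = j5: numerator = 100 + j100, denominator = -16 + j30.
|G(j5)| = |100 + j100| / |-16 + j30| = 141.42 / 34 ≈ 4.159.
In decibels: 20·log₁₀(4.159) ≈ 12.4 dB.

|G(j5)|_dB ≈ 12.4 dB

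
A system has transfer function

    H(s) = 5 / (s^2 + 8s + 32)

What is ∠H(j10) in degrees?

At s = j10: numerator = 5, denominator = -68 + j80.
∠H = ∠num − ∠den = 0° − (130.36°) = -130.4°.

∠H(j10) ≈ -130.4°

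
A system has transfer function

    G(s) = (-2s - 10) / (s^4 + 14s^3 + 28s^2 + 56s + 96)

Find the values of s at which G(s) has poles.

s = ±2j, -2, -12

The poles are the roots of the denominator s^4 + 14s^3 + 28s^2 + 56s + 96 = 0.
Trying s = -2: the polynomial evaluates to 0, so (s + 2) is a factor.
Dividing out leaves s^3 + 12s^2 + 4s + 48 = 0.
This factors further as (s^2 + 4)(s + 12) = 0.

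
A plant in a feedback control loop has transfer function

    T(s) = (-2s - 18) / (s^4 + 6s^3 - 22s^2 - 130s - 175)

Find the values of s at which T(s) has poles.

The poles are the roots of the denominator s^4 + 6s^3 - 22s^2 - 130s - 175 = 0.
Trying s = 5: the polynomial evaluates to 0, so (s - 5) is a factor.
Dividing out leaves s^3 + 11s^2 + 33s + 35 = 0.
This factors further as (s^2 + 4s + 5)(s + 7) = 0.

s = -2 + j, -2 - j, 5, -7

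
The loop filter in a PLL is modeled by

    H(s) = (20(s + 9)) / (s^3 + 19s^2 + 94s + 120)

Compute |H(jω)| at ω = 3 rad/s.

|H(j3)| ≈ 0.7296

Substitute s = j3: numerator = 180 + j60, denominator = -51 + j255.
|H(j3)| = |180 + j60| / |-51 + j255| = 189.74 / 260.05 ≈ 0.7296.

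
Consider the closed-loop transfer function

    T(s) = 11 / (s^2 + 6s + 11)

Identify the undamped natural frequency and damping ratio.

ωₙ ≈ 3.317 rad/s, ζ ≈ 0.9045

Compare the denominator to the standard form s^2 + 2ζωₙs + ωₙ².
ωₙ² = 11, so ωₙ = √11 ≈ 3.317 rad/s.
2ζωₙ = 6, so ζ = 6/(2·√11) ≈ 0.9045.
With ζ = 0.9045 the response is underdamped.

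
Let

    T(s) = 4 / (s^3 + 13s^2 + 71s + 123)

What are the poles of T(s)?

The poles are the roots of the denominator s^3 + 13s^2 + 71s + 123 = 0.
Trying s = -3: the polynomial evaluates to 0, so (s + 3) is a factor.
Dividing out leaves s^2 + 10s + 41 = 0.
The quadratic formula then gives s = -5 ± 4j.

s = -5 ± 4j, -3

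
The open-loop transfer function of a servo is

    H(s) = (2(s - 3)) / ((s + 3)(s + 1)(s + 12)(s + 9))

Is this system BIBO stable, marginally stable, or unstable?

The poles can be read from the denominator factors: s = -3, -1, -12, -9.
Since all poles lie strictly in the left half-plane, the system is stable.

stable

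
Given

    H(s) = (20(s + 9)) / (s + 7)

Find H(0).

H(0) = 180/7 ≈ 25.71

Set s = 0: H(0) = (180) / (7) = 180/7.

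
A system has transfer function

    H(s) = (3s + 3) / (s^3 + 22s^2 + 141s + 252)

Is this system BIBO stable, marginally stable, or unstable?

The denominator s^3 + 22s^2 + 141s + 252 factors as (s + 12)(s + 3)(s + 7), giving poles at s = -12, -3, -7.
Since all poles lie strictly in the left half-plane, the system is stable.

stable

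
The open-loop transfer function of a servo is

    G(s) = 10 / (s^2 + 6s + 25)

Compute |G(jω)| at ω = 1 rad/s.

|G(j1)| ≈ 0.4042

Substitute s = j1: numerator = 10, denominator = 24 + j6.
|G(j1)| = |10| / |24 + j6| = 10 / 24.739 ≈ 0.4042.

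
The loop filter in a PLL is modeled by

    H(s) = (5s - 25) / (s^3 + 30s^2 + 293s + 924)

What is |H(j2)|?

|H(j2)| ≈ 0.02719

Substitute s = j2: numerator = -25 + j10, denominator = 804 + j578.
|H(j2)| = |-25 + j10| / |804 + j578| = 26.926 / 990.20 ≈ 0.02719.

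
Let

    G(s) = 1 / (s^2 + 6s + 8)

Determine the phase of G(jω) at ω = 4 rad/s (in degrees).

∠G(j4) ≈ -108.4°

At s = j4: numerator = 1, denominator = -8 + j24.
∠G = ∠num − ∠den = 0° − (108.43°) = -108.4°.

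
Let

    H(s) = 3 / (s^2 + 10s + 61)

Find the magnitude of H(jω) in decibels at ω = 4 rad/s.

|H(j4)|_dB ≈ -26.1 dB

Substitute s = j4: numerator = 3, denominator = 45 + j40.
|H(j4)| = |3| / |45 + j40| = 3 / 60.208 ≈ 0.04983.
In decibels: 20·log₁₀(0.04983) ≈ -26.1 dB.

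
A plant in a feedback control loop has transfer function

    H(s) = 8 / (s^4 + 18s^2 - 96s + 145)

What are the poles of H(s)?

s = 2 + j, 2 - j, -2 + 5j, -2 - 5j

The poles are the roots of the denominator s^4 + 18s^2 - 96s + 145 = 0.
No real roots exist; factor into two real quadratics: (s^2 - 4s + 5)(s^2 + 4s + 29) = 0.
Each quadratic gives a conjugate pair via the quadratic formula.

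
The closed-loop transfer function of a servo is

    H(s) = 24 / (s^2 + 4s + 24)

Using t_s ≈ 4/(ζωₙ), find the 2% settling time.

t_s ≈ 2 s

Comparing s^2 + 4s + 24 to s^2 + 2ζωₙs + ωₙ²: ωₙ = √24 ≈ 4.899 rad/s and ζ = 4/(2·√24) ≈ 0.4082.
ζωₙ = 4/2 = 2, so t_s ≈ 4/(ζωₙ) = 4/2 = 2 s.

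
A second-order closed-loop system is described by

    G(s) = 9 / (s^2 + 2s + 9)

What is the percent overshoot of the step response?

%OS ≈ 32.9%

Comparing s^2 + 2s + 9 to s^2 + 2ζωₙs + ωₙ²: ωₙ = 3 rad/s and ζ = 2/(2·3) ≈ 0.3333.
%OS = 100·exp(−πζ/√(1−ζ²)) = 100·exp(−π·0.3333/√(1−0.3333²)) ≈ 32.9%.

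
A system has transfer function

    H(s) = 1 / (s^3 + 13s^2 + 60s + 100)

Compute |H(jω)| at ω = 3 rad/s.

|H(j3)| ≈ 0.006496

Substitute s = j3: numerator = 1, denominator = -17 + j153.
|H(j3)| = |1| / |-17 + j153| = 1 / 153.94 ≈ 0.006496.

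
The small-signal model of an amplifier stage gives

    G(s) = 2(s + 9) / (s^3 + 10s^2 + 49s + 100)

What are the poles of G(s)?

s = -3 + 4j, -3 - 4j, -4

The poles are the roots of the denominator s^3 + 10s^2 + 49s + 100 = 0.
Trying s = -4: the polynomial evaluates to 0, so (s + 4) is a factor.
Dividing out leaves s^2 + 6s + 25 = 0.
The quadratic formula then gives s = -3 ± 4j.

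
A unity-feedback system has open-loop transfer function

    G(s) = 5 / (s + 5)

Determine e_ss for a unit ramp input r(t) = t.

e_ss = ∞

G(s) has no poles at the origin.
This is a Type 0 system; Kv = lim_{s→0} s·G(s) = 0, so the steady-state error for a ramp input is infinite.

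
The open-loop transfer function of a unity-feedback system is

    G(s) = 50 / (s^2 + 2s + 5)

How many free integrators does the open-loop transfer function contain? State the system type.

The denominator has no factor of s at the origin — no free integrator — so this is a Type 0 system.

Type 0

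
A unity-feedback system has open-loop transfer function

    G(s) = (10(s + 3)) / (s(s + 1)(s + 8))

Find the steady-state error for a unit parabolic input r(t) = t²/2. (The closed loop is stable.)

e_ss = ∞

G(s) has one pole at the origin.
This is a Type 1 system; Ka = lim_{s→0} s^2·G(s) = 0, so the steady-state error for a parabola input is infinite.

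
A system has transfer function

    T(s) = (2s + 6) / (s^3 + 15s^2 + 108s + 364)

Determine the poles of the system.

The poles are the roots of the denominator s^3 + 15s^2 + 108s + 364 = 0.
Trying s = -7: the polynomial evaluates to 0, so (s + 7) is a factor.
Dividing out leaves s^2 + 8s + 52 = 0.
The quadratic formula then gives s = -4 ± 6j.

s = -7, -4 + 6j, -4 - 6j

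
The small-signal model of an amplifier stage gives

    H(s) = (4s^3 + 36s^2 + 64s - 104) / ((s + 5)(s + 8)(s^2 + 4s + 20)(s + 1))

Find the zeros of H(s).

s = 1, -5 + j, -5 - j

Set the numerator to zero: 4s^3 + 36s^2 + 64s - 104 = 0, i.e. 4·(s^3 + 9s^2 + 16s - 26) = 0.
Factoring: (s - 1)(s^2 + 10s + 26) = 0.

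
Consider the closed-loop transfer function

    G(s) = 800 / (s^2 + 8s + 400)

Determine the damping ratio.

Compare the denominator to the standard form s^2 + 2ζωₙs + ωₙ².
ωₙ² = 400, so ωₙ = 20 rad/s.
2ζωₙ = 8, so ζ = 8/(2·20) = 0.2.

ζ = 0.2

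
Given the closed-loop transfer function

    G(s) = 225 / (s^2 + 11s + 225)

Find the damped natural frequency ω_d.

Comparing s^2 + 11s + 225 to s^2 + 2ζωₙs + ωₙ²: ωₙ = 15 rad/s and ζ = 11/(2·15) ≈ 0.3667.
ζωₙ = 11/2 = 5.5, so ω_d = ωₙ√(1−ζ²) = √(ωₙ² − (ζωₙ)²) = √(225 − 5.5²) = √194.75 ≈ 13.96 rad/s.

ω_d ≈ 13.96 rad/s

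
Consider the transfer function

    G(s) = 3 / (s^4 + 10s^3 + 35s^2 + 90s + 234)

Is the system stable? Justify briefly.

marginally stable

The denominator s^4 + 10s^3 + 35s^2 + 90s + 234 factors as (s^2 + 9)(s^2 + 10s + 26), giving poles at s = 3j, -3j, -5 + j, -5 - j.
Since the simple pole(s) at s = 3j, -3j lie on the jω-axis with none in the right half-plane, the system is marginally stable.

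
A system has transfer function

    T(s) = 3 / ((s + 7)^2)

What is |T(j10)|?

|T(j10)| ≈ 0.02013

Substitute s = j10: numerator = 3, denominator = -51 + j140.
|T(j10)| = |3| / |-51 + j140| = 3 / 149 ≈ 0.02013.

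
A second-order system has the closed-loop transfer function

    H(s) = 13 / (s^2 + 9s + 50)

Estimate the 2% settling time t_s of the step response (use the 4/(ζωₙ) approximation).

Comparing s^2 + 9s + 50 to s^2 + 2ζωₙs + ωₙ²: ωₙ = √50 ≈ 7.071 rad/s and ζ = 9/(2·√50) ≈ 0.6364.
ζωₙ = 9/2 = 4.5, so t_s ≈ 4/(ζωₙ) = 4/4.5 ≈ 0.8889 s.

t_s ≈ 0.8889 s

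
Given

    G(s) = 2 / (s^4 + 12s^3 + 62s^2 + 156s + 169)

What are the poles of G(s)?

The poles are the roots of the denominator s^4 + 12s^3 + 62s^2 + 156s + 169 = 0.
No real roots exist; factor into two real quadratics: (s^2 + 6s + 13)(s^2 + 6s + 13) = 0.
Each quadratic gives a conjugate pair via the quadratic formula.

s = -3 ± 2j, -3 ± 2j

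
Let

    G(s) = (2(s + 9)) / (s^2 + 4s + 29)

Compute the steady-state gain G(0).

G(0) = 18/29 ≈ 0.6207

At s = 0 each factor (s + a) contributes a and each (s^2 + bs + c) contributes c.
G(0) = 2·(9) / ((29)) = 18/29 = 18/29.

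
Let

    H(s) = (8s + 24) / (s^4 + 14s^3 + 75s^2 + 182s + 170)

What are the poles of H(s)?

s = -4 ± j, -3 ± j

The poles are the roots of the denominator s^4 + 14s^3 + 75s^2 + 182s + 170 = 0.
No real roots exist; factor into two real quadratics: (s^2 + 8s + 17)(s^2 + 6s + 10) = 0.
Each quadratic gives a conjugate pair via the quadratic formula.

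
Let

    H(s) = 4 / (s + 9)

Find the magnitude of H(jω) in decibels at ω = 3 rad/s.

Substitute s = j3: numerator = 4, denominator = 9 + j3.
|H(j3)| = |4| / |9 + j3| = 4 / 9.4868 ≈ 0.4216.
In decibels: 20·log₁₀(0.4216) ≈ -7.50 dB.

|H(j3)|_dB ≈ -7.50 dB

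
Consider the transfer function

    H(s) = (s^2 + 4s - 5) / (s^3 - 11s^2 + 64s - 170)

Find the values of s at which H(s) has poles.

The poles are the roots of the denominator s^3 - 11s^2 + 64s - 170 = 0.
Trying s = 5: the polynomial evaluates to 0, so (s - 5) is a factor.
Dividing out leaves s^2 - 6s + 34 = 0.
The quadratic formula then gives s = 3 ± 5j.

s = 3 + 5j, 3 - 5j, 5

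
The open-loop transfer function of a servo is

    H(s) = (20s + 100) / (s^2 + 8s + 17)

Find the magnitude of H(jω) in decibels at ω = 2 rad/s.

|H(j2)|_dB ≈ 14.4 dB

Substitute s = j2: numerator = 100 + j40, denominator = 13 + j16.
|H(j2)| = |100 + j40| / |13 + j16| = 107.70 / 20.616 ≈ 5.224.
In decibels: 20·log₁₀(5.224) ≈ 14.4 dB.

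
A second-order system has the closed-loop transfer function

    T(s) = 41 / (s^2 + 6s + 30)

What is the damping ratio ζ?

ζ ≈ 0.5477

Compare the denominator to the standard form s^2 + 2ζωₙs + ωₙ².
ωₙ² = 30, so ωₙ = √30 ≈ 5.477 rad/s.
2ζωₙ = 6, so ζ = 6/(2·√30) ≈ 0.5477.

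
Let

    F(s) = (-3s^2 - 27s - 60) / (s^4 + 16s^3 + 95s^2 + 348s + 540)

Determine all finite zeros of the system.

s = -5, -4

Set the numerator to zero: -3s^2 - 27s - 60 = 0, i.e. -3·(s^2 + 9s + 20) = 0.
Factoring: (s + 5)(s + 4) = 0.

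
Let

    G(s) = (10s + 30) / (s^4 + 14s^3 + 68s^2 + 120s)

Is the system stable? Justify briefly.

The denominator s^4 + 14s^3 + 68s^2 + 120s factors as s(s^2 + 8s + 20)(s + 6), giving poles at s = 0, -4 ± 2j, -6.
Since the simple pole(s) at s = 0 lie on the jω-axis with none in the right half-plane, the system is marginally stable.

marginally stable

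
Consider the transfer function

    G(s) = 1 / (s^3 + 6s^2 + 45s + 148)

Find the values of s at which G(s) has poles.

The poles are the roots of the denominator s^3 + 6s^2 + 45s + 148 = 0.
Trying s = -4: the polynomial evaluates to 0, so (s + 4) is a factor.
Dividing out leaves s^2 + 2s + 37 = 0.
The quadratic formula then gives s = -1 ± 6j.

s = -1 ± 6j, -4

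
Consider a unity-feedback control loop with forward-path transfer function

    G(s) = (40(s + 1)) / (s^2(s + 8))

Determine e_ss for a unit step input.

G(s) has 2 poles at the origin.
This is a Type 2 system; for a step input the steady-state error is zero.

e_ss = 0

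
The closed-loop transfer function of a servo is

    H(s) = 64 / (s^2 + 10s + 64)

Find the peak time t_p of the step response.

Comparing s^2 + 10s + 64 to s^2 + 2ζωₙs + ωₙ²: ωₙ = 8 rad/s and ζ = 10/(2·8) = 0.625.
ζωₙ = 10/2 = 5, so ω_d = ωₙ√(1−ζ²) = √(ωₙ² − (ζωₙ)²) = √(64 − 5²) = √39 ≈ 6.245 rad/s.
t_p = π/ω_d = π/6.245 ≈ 0.5031 s.

t_p ≈ 0.5031 s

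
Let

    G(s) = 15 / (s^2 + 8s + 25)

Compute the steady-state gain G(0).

G(0) = 3/5 ≈ 0.6000

At s = 0 each factor (s + a) contributes a and each (s^2 + bs + c) contributes c.
G(0) = 15·1 / ((25)) = 15/25 = 3/5.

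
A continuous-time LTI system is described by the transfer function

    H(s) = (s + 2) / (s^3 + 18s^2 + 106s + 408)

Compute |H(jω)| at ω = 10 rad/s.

|H(j10)| ≈ 0.007319

Substitute s = j10: numerator = 2 + j10, denominator = -1392 + j60.
|H(j10)| = |2 + j10| / |-1392 + j60| = 10.198 / 1393.3 ≈ 0.007319.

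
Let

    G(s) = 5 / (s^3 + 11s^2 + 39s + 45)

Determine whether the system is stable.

The denominator s^3 + 11s^2 + 39s + 45 factors as (s + 5)(s + 3)^2, giving poles at s = -5, -3, -3.
Since all poles lie strictly in the left half-plane, the system is stable.

stable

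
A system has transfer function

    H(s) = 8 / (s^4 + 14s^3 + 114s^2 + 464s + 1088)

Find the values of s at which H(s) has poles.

The poles are the roots of the denominator s^4 + 14s^3 + 114s^2 + 464s + 1088 = 0.
No real roots exist; factor into two real quadratics: (s^2 + 8s + 32)(s^2 + 6s + 34) = 0.
Each quadratic gives a conjugate pair via the quadratic formula.

s = -4 + 4j, -4 - 4j, -3 + 5j, -3 - 5j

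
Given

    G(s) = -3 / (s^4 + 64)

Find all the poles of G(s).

The poles are the roots of the denominator s^4 + 64 = 0.
No real roots exist; factor into two real quadratics: (s^2 - 4s + 8)(s^2 + 4s + 8) = 0.
Each quadratic gives a conjugate pair via the quadratic formula.

s = 2 ± 2j, -2 ± 2j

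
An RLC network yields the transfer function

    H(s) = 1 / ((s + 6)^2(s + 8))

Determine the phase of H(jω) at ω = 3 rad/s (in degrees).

∠H(j3) ≈ -73.69°

At s = j3: numerator = 1, denominator = 108 + j369.
∠H = ∠num − ∠den = 0° − (73.686°) = -73.69°.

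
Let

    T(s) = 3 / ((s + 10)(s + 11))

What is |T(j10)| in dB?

Substitute s = j10: numerator = 3, denominator = 10 + j210.
|T(j10)| = |3| / |10 + j210| = 3 / 210.24 ≈ 0.01427.
In decibels: 20·log₁₀(0.01427) ≈ -36.9 dB.

|T(j10)|_dB ≈ -36.9 dB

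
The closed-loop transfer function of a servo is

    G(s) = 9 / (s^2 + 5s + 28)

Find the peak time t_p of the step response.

Comparing s^2 + 5s + 28 to s^2 + 2ζωₙs + ωₙ²: ωₙ = √28 ≈ 5.292 rad/s and ζ = 5/(2·√28) ≈ 0.4725.
ζωₙ = 5/2 = 2.5, so ω_d = ωₙ√(1−ζ²) = √(ωₙ² − (ζωₙ)²) = √(28 − 2.5²) = √21.75 ≈ 4.664 rad/s.
t_p = π/ω_d = π/4.664 ≈ 0.6736 s.

t_p ≈ 0.6736 s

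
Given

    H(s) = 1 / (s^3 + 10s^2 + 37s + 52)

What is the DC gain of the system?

Set s = 0: H(0) = (1) / (52) = 1/52.

H(0) = 1/52 ≈ 0.01923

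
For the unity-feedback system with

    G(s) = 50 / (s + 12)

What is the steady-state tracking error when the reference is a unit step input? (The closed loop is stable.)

e_ss = 0.1935

G(s) has no poles at the origin.
This is a Type 0 system. Kp = lim_{s→0} G(s) = 50/12 = 25/6.
e_ss = 1/(1 + Kp) = 1/(1 + 25/6) = 6/31 ≈ 0.1935.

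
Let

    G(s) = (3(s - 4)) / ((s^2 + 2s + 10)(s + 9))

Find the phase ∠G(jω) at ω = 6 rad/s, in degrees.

∠G(j6) ≈ -65.22°

At s = j6: numerator = -12 + j18, denominator = -306 - j48.
∠G = ∠num − ∠den = 123.69° − (-171.09°) = 294.8°, which wraps to -65.22°.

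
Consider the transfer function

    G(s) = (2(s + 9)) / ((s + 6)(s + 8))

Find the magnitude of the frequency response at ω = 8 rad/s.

Substitute s = j8: numerator = 18 + j16, denominator = -16 + j112.
|G(j8)| = |18 + j16| / |-16 + j112| = 24.083 / 113.14 ≈ 0.2129.

|G(j8)| ≈ 0.2129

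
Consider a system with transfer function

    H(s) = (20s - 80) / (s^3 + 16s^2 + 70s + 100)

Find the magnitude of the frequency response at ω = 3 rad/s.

|H(j3)| ≈ 0.5313

Substitute s = j3: numerator = -80 + j60, denominator = -44 + j183.
|H(j3)| = |-80 + j60| / |-44 + j183| = 100 / 188.22 ≈ 0.5313.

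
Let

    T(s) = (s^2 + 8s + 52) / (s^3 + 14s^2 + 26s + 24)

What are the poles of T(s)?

s = -1 + j, -1 - j, -12

The poles are the roots of the denominator s^3 + 14s^2 + 26s + 24 = 0.
Trying s = -12: the polynomial evaluates to 0, so (s + 12) is a factor.
Dividing out leaves s^2 + 2s + 2 = 0.
The quadratic formula then gives s = -1 ± 1j.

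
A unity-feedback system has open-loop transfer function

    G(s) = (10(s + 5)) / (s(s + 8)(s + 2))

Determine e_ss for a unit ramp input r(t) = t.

G(s) has one pole at the origin.
This is a Type 1 system. Kv = lim_{s→0} s·G(s) = 50/16 = 25/8.
e_ss = 1/Kv = 1/(25/8) = 8/25 ≈ 0.3200.

e_ss = 0.3200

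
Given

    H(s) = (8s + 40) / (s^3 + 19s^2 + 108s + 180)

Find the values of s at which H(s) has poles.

The poles are the roots of the denominator s^3 + 19s^2 + 108s + 180 = 0.
Trying s = -10: the polynomial evaluates to 0, so (s + 10) is a factor.
Dividing out leaves s^2 + 9s + 18 = 0.
Factoring the quadratic: (s + 6)(s + 3) = 0.

s = -10, -6, -3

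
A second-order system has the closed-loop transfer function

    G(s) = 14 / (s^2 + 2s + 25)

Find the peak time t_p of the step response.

Comparing s^2 + 2s + 25 to s^2 + 2ζωₙs + ωₙ²: ωₙ = 5 rad/s and ζ = 2/(2·5) = 0.2.
ζωₙ = 2/2 = 1, so ω_d = ωₙ√(1−ζ²) = √(ωₙ² − (ζωₙ)²) = √(25 − 1²) = √24 ≈ 4.899 rad/s.
t_p = π/ω_d = π/4.899 ≈ 0.6413 s.

t_p ≈ 0.6413 s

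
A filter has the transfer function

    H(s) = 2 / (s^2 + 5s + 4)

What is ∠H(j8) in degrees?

At s = j8: numerator = 2, denominator = -60 + j40.
∠H = ∠num − ∠den = 0° − (146.31°) = -146.3°.

∠H(j8) ≈ -146.3°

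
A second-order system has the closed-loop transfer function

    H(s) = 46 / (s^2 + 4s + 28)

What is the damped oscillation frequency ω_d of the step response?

ω_d ≈ 4.899 rad/s

Comparing s^2 + 4s + 28 to s^2 + 2ζωₙs + ωₙ²: ωₙ = √28 ≈ 5.292 rad/s and ζ = 4/(2·√28) ≈ 0.3780.
ζωₙ = 4/2 = 2, so ω_d = ωₙ√(1−ζ²) = √(ωₙ² − (ζωₙ)²) = √(28 − 2²) = √24 ≈ 4.899 rad/s.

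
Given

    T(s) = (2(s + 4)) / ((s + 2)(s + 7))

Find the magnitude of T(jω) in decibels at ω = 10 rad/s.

Substitute s = j10: numerator = 8 + j20, denominator = -86 + j90.
|T(j10)| = |8 + j20| / |-86 + j90| = 21.541 / 124.48 ≈ 0.1730.
In decibels: 20·log₁₀(0.1730) ≈ -15.2 dB.

|T(j10)|_dB ≈ -15.2 dB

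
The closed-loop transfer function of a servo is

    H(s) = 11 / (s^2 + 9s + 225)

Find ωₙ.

ωₙ = 15 rad/s

Compare the denominator to the standard form s^2 + 2ζωₙs + ωₙ².
ωₙ² = 225, so ωₙ = 15 rad/s.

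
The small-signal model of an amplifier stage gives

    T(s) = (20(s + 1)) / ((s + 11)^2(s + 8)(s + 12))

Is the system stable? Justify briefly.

The poles can be read from the denominator factors: s = -11, -8, -11, -12.
Since all poles lie strictly in the left half-plane, the system is stable.

stable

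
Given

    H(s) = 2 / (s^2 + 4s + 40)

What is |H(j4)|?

|H(j4)| ≈ 0.06934

Substitute s = j4: numerator = 2, denominator = 24 + j16.
|H(j4)| = |2| / |24 + j16| = 2 / 28.844 ≈ 0.06934.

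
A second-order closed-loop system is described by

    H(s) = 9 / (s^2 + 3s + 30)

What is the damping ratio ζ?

Compare the denominator to the standard form s^2 + 2ζωₙs + ωₙ².
ωₙ² = 30, so ωₙ = √30 ≈ 5.477 rad/s.
2ζωₙ = 3, so ζ = 3/(2·√30) ≈ 0.2739.
With ζ = 0.2739 the response is underdamped.

ζ ≈ 0.2739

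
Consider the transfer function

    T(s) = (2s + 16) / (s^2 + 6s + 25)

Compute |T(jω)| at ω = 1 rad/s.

|T(j1)| ≈ 0.6518

Substitute s = j1: numerator = 16 + j2, denominator = 24 + j6.
|T(j1)| = |16 + j2| / |24 + j6| = 16.125 / 24.739 ≈ 0.6518.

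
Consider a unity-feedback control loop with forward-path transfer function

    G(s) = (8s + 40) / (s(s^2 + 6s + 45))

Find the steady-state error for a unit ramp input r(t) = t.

G(s) has one pole at the origin.
This is a Type 1 system. Kv = lim_{s→0} s·G(s) = 40/45 = 8/9.
e_ss = 1/Kv = 1/(8/9) = 9/8 ≈ 1.125.

e_ss = 1.125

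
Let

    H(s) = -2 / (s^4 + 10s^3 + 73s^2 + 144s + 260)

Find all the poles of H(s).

The poles are the roots of the denominator s^4 + 10s^3 + 73s^2 + 144s + 260 = 0.
No real roots exist; factor into two real quadratics: (s^2 + 8s + 52)(s^2 + 2s + 5) = 0.
Each quadratic gives a conjugate pair via the quadratic formula.

s = -4 + 6j, -4 - 6j, -1 + 2j, -1 - 2j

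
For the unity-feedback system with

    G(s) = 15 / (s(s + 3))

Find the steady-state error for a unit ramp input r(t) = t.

e_ss = 0.2000

G(s) has one pole at the origin.
This is a Type 1 system. Kv = lim_{s→0} s·G(s) = 15/3 = 5.
e_ss = 1/Kv = 1/(5) = 1/5 ≈ 0.2000.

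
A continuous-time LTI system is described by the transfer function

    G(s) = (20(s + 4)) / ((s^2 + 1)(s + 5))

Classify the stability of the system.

marginally stable

The poles can be read from the denominator factors: s = ±j, -5.
Since the simple pole(s) at s = j, -j lie on the jω-axis with none in the right half-plane, the system is marginally stable.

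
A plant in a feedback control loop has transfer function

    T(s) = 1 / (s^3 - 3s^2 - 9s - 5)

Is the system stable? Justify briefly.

The denominator s^3 - 3s^2 - 9s - 5 factors as (s + 1)^2(s - 5), giving poles at s = -1, -1, 5.
Since the pole(s) at s = 5 lie in the right half-plane, the system is unstable.

unstable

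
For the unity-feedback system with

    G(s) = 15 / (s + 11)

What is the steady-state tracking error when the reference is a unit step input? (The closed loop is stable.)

e_ss = 0.4231

G(s) has no poles at the origin.
This is a Type 0 system. Kp = lim_{s→0} G(s) = 15/11.
e_ss = 1/(1 + Kp) = 1/(1 + 15/11) = 11/26 ≈ 0.4231.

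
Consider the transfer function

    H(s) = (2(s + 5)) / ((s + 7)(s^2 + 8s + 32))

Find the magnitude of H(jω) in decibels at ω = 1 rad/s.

Substitute s = j1: numerator = 10 + j2, denominator = 209 + j87.
|H(j1)| = |10 + j2| / |209 + j87| = 10.198 / 226.38 ≈ 0.04505.
In decibels: 20·log₁₀(0.04505) ≈ -26.9 dB.

|H(j1)|_dB ≈ -26.9 dB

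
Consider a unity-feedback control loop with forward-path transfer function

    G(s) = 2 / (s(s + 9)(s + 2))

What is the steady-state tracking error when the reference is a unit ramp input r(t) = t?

e_ss = 9

G(s) has one pole at the origin.
This is a Type 1 system. Kv = lim_{s→0} s·G(s) = 2/18 = 1/9.
e_ss = 1/Kv = 1/(1/9) = 9.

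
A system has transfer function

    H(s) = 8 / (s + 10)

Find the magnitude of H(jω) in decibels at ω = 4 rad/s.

|H(j4)|_dB ≈ -2.58 dB

Substitute s = j4: numerator = 8, denominator = 10 + j4.
|H(j4)| = |8| / |10 + j4| = 8 / 10.770 ≈ 0.7428.
In decibels: 20·log₁₀(0.7428) ≈ -2.58 dB.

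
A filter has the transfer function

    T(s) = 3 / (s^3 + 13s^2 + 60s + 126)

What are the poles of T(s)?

s = -3 ± 3j, -7

The poles are the roots of the denominator s^3 + 13s^2 + 60s + 126 = 0.
Trying s = -7: the polynomial evaluates to 0, so (s + 7) is a factor.
Dividing out leaves s^2 + 6s + 18 = 0.
The quadratic formula then gives s = -3 ± 3j.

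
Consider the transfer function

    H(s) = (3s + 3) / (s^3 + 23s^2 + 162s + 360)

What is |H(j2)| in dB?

|H(j2)|_dB ≈ -35.8 dB

Substitute s = j2: numerator = 3 + j6, denominator = 268 + j316.
|H(j2)| = |3 + j6| / |268 + j316| = 6.7082 / 414.34 ≈ 0.01619.
In decibels: 20·log₁₀(0.01619) ≈ -35.8 dB.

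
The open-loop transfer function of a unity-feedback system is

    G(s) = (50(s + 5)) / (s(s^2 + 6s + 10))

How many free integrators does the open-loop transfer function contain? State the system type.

Type 1

The denominator has 1 factor of s at the origin (free integrator), so this is a Type 1 system.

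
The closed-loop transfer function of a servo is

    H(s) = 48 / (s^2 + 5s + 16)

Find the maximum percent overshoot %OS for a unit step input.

Comparing s^2 + 5s + 16 to s^2 + 2ζωₙs + ωₙ²: ωₙ = 4 rad/s and ζ = 5/(2·4) = 0.625.
%OS = 100·exp(−πζ/√(1−ζ²)) = 100·exp(−π·0.625/√(1−0.625²)) ≈ 8.08%.

%OS ≈ 8.08%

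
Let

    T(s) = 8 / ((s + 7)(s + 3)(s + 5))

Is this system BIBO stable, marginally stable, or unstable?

stable

The poles can be read from the denominator factors: s = -7, -3, -5.
Since all poles lie strictly in the left half-plane, the system is stable.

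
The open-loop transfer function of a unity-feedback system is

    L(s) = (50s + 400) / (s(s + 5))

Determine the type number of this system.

Type 1

The denominator has 1 factor of s at the origin (free integrator), so this is a Type 1 system.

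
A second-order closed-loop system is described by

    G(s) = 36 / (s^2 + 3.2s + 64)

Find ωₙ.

Compare the denominator to the standard form s^2 + 2ζωₙs + ωₙ².
ωₙ² = 64, so ωₙ = 8 rad/s.

ωₙ = 8 rad/s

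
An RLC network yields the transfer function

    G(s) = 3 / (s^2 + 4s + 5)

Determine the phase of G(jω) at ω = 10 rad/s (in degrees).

At s = j10: numerator = 3, denominator = -95 + j40.
∠G = ∠num − ∠den = 0° − (157.17°) = -157.2°.

∠G(j10) ≈ -157.2°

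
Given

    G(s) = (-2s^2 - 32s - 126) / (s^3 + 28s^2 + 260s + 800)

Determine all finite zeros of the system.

s = -7, -9

Set the numerator to zero: -2s^2 - 32s - 126 = 0, i.e. -2·(s^2 + 16s + 63) = 0.
Factoring: (s + 7)(s + 9) = 0.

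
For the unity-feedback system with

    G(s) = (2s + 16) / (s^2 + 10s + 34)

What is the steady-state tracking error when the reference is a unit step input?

G(s) has no poles at the origin.
This is a Type 0 system. Kp = lim_{s→0} G(s) = 16/34 = 8/17.
e_ss = 1/(1 + Kp) = 1/(1 + 8/17) = 17/25 ≈ 0.6800.

e_ss = 0.6800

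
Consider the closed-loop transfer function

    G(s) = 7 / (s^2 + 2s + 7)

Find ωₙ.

Compare the denominator to the standard form s^2 + 2ζωₙs + ωₙ².
ωₙ² = 7, so ωₙ = √7 ≈ 2.646 rad/s.

ωₙ ≈ 2.646 rad/s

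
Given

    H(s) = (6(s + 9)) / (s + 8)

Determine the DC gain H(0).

H(0) = 27/4 ≈ 6.750

Set s = 0: H(0) = (54) / (8) = 27/4.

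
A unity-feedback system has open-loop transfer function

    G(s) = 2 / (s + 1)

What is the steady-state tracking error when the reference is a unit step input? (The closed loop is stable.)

G(s) has no poles at the origin.
This is a Type 0 system. Kp = lim_{s→0} G(s) = 2/1.
e_ss = 1/(1 + Kp) = 1/(1 + 2) = 1/3 ≈ 0.3333.

e_ss = 0.3333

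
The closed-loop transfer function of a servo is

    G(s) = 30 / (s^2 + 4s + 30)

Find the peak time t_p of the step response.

Comparing s^2 + 4s + 30 to s^2 + 2ζωₙs + ωₙ²: ωₙ = √30 ≈ 5.477 rad/s and ζ = 4/(2·√30) ≈ 0.3651.
ζωₙ = 4/2 = 2, so ω_d = ωₙ√(1−ζ²) = √(ωₙ² − (ζωₙ)²) = √(30 − 2²) = √26 ≈ 5.099 rad/s.
t_p = π/ω_d = π/5.099 ≈ 0.6161 s.

t_p ≈ 0.6161 s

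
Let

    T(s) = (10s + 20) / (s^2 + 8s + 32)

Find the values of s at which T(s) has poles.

The poles are the roots of the denominator s^2 + 8s + 32 = 0.
Using the quadratic formula: s = (-8 ± √(-64))/2 = -4 ± 4j.

s = -4 + 4j, -4 - 4j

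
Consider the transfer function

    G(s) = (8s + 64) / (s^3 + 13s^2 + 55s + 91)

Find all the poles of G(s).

The poles are the roots of the denominator s^3 + 13s^2 + 55s + 91 = 0.
Trying s = -7: the polynomial evaluates to 0, so (s + 7) is a factor.
Dividing out leaves s^2 + 6s + 13 = 0.
The quadratic formula then gives s = -3 ± 2j.

s = -3 + 2j, -3 - 2j, -7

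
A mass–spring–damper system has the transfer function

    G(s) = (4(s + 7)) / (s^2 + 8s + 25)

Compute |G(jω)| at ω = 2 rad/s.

Substitute s = j2: numerator = 28 + j8, denominator = 21 + j16.
|G(j2)| = |28 + j8| / |21 + j16| = 29.120 / 26.401 ≈ 1.103.

|G(j2)| ≈ 1.103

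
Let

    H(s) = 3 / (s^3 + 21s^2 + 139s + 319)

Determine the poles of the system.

The poles are the roots of the denominator s^3 + 21s^2 + 139s + 319 = 0.
Trying s = -11: the polynomial evaluates to 0, so (s + 11) is a factor.
Dividing out leaves s^2 + 10s + 29 = 0.
The quadratic formula then gives s = -5 ± 2j.

s = -5 ± 2j, -11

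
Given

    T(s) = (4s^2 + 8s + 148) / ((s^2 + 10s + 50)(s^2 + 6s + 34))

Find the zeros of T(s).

s = -1 + 6j, -1 - 6j

Set the numerator to zero: 4s^2 + 8s + 148 = 0, i.e. 4·(s^2 + 2s + 37) = 0.
Factoring: (s^2 + 2s + 37) = 0.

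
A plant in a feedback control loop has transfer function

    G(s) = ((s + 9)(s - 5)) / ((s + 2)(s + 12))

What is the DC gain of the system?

G(0) = -15/8 ≈ -1.875

At s = 0 each factor (s + a) contributes a and each (s^2 + bs + c) contributes c.
G(0) = 1·(9) · (-5) / ((2) · (12)) = -45/24 = -15/8.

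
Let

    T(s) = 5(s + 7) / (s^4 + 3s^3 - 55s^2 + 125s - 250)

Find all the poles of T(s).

The poles are the roots of the denominator s^4 + 3s^3 - 55s^2 + 125s - 250 = 0.
Trying s = -10: the polynomial evaluates to 0, so (s + 10) is a factor.
Dividing out leaves s^3 - 7s^2 + 15s - 25 = 0.
This factors further as (s^2 - 2s + 5)(s - 5) = 0.

s = 1 ± 2j, -10, 5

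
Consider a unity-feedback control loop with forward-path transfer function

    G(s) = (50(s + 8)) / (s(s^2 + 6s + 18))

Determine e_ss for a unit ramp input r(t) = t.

e_ss = 0.04500

G(s) has one pole at the origin.
This is a Type 1 system. Kv = lim_{s→0} s·G(s) = 400/18 = 200/9.
e_ss = 1/Kv = 1/(200/9) = 9/200 ≈ 0.04500.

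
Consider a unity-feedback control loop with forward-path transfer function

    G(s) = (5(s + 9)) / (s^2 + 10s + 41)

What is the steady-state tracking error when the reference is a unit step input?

e_ss = 0.4767

G(s) has no poles at the origin.
This is a Type 0 system. Kp = lim_{s→0} G(s) = 45/41.
e_ss = 1/(1 + Kp) = 1/(1 + 45/41) = 41/86 ≈ 0.4767.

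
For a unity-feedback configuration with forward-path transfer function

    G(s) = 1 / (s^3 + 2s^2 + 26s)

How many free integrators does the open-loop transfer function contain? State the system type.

Type 1

Factor s from the denominator: s^3 + 2s^2 + 26s = s·(s^2 + 2s + 26).
There is 1 pole at the origin, so the system is Type 1.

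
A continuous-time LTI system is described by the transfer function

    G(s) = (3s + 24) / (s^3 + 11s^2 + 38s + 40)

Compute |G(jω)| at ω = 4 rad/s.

Substitute s = j4: numerator = 24 + j12, denominator = -136 + j88.
|G(j4)| = |24 + j12| / |-136 + j88| = 26.833 / 161.99 ≈ 0.1656.

|G(j4)| ≈ 0.1656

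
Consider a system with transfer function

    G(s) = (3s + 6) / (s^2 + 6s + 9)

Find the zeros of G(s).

s = -2

Set the numerator to zero: 3s + 6 = 0, i.e. 3·(s + 2) = 0.
So s = -2.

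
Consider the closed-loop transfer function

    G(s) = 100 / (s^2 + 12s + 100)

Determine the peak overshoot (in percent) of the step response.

%OS ≈ 9.48%

Comparing s^2 + 12s + 100 to s^2 + 2ζωₙs + ωₙ²: ωₙ = 10 rad/s and ζ = 12/(2·10) = 0.6.
%OS = 100·exp(−πζ/√(1−ζ²)) = 100·exp(−π·0.6/√(1−0.6²)) ≈ 9.48%.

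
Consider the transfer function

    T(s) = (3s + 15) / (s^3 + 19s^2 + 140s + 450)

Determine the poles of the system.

The poles are the roots of the denominator s^3 + 19s^2 + 140s + 450 = 0.
Trying s = -9: the polynomial evaluates to 0, so (s + 9) is a factor.
Dividing out leaves s^2 + 10s + 50 = 0.
The quadratic formula then gives s = -5 ± 5j.

s = -5 + 5j, -5 - 5j, -9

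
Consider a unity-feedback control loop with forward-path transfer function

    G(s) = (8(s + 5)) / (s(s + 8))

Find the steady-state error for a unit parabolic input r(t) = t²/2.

G(s) has one pole at the origin.
This is a Type 1 system; Ka = lim_{s→0} s^2·G(s) = 0, so the steady-state error for a parabola input is infinite.

e_ss = ∞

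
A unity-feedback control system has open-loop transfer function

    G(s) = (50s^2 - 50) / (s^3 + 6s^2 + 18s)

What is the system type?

Factor s from the denominator: s^3 + 6s^2 + 18s = s·(s^2 + 6s + 18).
There is 1 pole at the origin, so the system is Type 1.

Type 1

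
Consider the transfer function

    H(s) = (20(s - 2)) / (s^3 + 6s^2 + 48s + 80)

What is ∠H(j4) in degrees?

At s = j4: numerator = -40 + j80, denominator = -16 + j128.
∠H = ∠num − ∠den = 116.57° − (97.125°) = 19.44°.

∠H(j4) ≈ 19.44°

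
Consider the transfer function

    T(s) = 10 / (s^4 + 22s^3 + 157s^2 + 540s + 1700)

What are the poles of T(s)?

s = -1 + 4j, -1 - 4j, -10, -10

The poles are the roots of the denominator s^4 + 22s^3 + 157s^2 + 540s + 1700 = 0.
Trying s = -10: the polynomial evaluates to 0, so (s + 10) is a factor.
Dividing out leaves s^3 + 12s^2 + 37s + 170 = 0.
This factors further as (s^2 + 2s + 17)(s + 10) = 0.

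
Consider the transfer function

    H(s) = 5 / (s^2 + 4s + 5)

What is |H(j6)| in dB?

|H(j6)|_dB ≈ -17.9 dB

Substitute s = j6: numerator = 5, denominator = -31 + j24.
|H(j6)| = |5| / |-31 + j24| = 5 / 39.205 ≈ 0.1275.
In decibels: 20·log₁₀(0.1275) ≈ -17.9 dB.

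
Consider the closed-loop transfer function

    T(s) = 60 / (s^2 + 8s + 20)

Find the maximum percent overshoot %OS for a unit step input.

%OS ≈ 0.187%

Comparing s^2 + 8s + 20 to s^2 + 2ζωₙs + ωₙ²: ωₙ = √20 ≈ 4.472 rad/s and ζ = 8/(2·√20) ≈ 0.8944.
%OS = 100·exp(−πζ/√(1−ζ²)) = 100·exp(−π·0.8944/√(1−0.8944²)) ≈ 0.187%.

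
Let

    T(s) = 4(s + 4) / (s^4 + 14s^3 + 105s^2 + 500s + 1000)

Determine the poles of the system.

The poles are the roots of the denominator s^4 + 14s^3 + 105s^2 + 500s + 1000 = 0.
Trying s = -5: the polynomial evaluates to 0, so (s + 5) is a factor.
Dividing out leaves s^3 + 9s^2 + 60s + 200 = 0.
This factors further as (s^2 + 4s + 40)(s + 5) = 0.

s = -2 + 6j, -2 - 6j, -5, -5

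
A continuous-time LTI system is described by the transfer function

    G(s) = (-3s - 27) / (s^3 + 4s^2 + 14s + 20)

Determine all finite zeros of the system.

s = -9

Set the numerator to zero: -3s - 27 = 0, i.e. -3·(s + 9) = 0.
So s = -9.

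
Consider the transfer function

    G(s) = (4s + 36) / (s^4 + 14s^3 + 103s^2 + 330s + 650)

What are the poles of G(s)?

The poles are the roots of the denominator s^4 + 14s^3 + 103s^2 + 330s + 650 = 0.
No real roots exist; factor into two real quadratics: (s^2 + 10s + 50)(s^2 + 4s + 13) = 0.
Each quadratic gives a conjugate pair via the quadratic formula.

s = -5 ± 5j, -2 ± 3j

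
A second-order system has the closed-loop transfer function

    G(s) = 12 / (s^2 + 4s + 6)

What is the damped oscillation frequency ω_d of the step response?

ω_d ≈ 1.414 rad/s

Comparing s^2 + 4s + 6 to s^2 + 2ζωₙs + ωₙ²: ωₙ = √6 ≈ 2.449 rad/s and ζ = 4/(2·√6) ≈ 0.8165.
ζωₙ = 4/2 = 2, so ω_d = ωₙ√(1−ζ²) = √(ωₙ² − (ζωₙ)²) = √(6 − 2²) = √2 ≈ 1.414 rad/s.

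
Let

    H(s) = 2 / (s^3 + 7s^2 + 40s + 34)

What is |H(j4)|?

|H(j4)| ≈ 0.01617

Substitute s = j4: numerator = 2, denominator = -78 + j96.
|H(j4)| = |2| / |-78 + j96| = 2 / 123.69 ≈ 0.01617.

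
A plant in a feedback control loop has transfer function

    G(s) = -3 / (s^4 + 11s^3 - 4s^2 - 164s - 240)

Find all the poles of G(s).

The poles are the roots of the denominator s^4 + 11s^3 - 4s^2 - 164s - 240 = 0.
Trying s = -3: the polynomial evaluates to 0, so (s + 3) is a factor.
Dividing out leaves s^3 + 8s^2 - 28s - 80 = 0.
This factors further as (s - 4)(s + 10)(s + 2) = 0.

s = -3, 4, -10, -2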